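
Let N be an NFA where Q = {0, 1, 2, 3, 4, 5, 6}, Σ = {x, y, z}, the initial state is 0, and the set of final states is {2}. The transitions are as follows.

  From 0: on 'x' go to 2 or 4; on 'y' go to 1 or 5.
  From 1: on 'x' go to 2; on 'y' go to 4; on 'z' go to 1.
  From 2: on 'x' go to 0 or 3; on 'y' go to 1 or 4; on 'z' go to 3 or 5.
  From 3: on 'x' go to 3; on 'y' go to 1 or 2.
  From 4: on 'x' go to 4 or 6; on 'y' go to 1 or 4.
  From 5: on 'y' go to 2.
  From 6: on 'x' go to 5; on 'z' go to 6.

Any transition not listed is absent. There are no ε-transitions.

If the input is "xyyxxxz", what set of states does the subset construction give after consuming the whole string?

{3, 5, 6}

Start in {0}.
Read 'x': 0→{2, 4}; now {2, 4}.
Read 'y': 2→{1, 4}, 4→{1, 4}; now {1, 4}.
Read 'y': 1→{4}, 4→{1, 4}; now {1, 4}.
Read 'x': 1→{2}, 4→{4, 6}; now {2, 4, 6}.
Read 'x': 2→{0, 3}, 4→{4, 6}, 6→{5}; now {0, 3, 4, 5, 6}.
Read 'x': 0→{2, 4}, 3→{3}, 4→{4, 6}, 5→∅, 6→{5}; now {2, 3, 4, 5, 6}.
Read 'z': 2→{3, 5}, 3→∅, 4→∅, 5→∅, 6→{6}; now {3, 5, 6}.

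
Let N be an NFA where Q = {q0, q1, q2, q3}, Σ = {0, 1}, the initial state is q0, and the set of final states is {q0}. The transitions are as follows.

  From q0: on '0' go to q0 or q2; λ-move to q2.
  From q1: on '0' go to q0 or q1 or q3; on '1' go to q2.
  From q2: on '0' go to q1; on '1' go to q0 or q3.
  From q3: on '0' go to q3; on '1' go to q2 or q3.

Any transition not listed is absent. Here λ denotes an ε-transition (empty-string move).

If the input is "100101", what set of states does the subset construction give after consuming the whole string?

Start: ε-closure({q0}) = {q0, q2}.
Read '1': q0→∅, q2→{q0, q3}; union {q0, q3}; ε-closure = {q0, q2, q3}.
Read '0': q0→{q0, q2}, q2→{q1}, q3→{q3}; now {q0, q1, q2, q3}.
Read '0': q0→{q0, q2}, q1→{q0, q1, q3}, q2→{q1}, q3→{q3}; now {q0, q1, q2, q3}.
Read '1': q0→∅, q1→{q2}, q2→{q0, q3}, q3→{q2, q3}; now {q0, q2, q3}.
Read '0': q0→{q0, q2}, q2→{q1}, q3→{q3}; now {q0, q1, q2, q3}.
Read '1': q0→∅, q1→{q2}, q2→{q0, q3}, q3→{q2, q3}; now {q0, q2, q3}.

{q0, q2, q3}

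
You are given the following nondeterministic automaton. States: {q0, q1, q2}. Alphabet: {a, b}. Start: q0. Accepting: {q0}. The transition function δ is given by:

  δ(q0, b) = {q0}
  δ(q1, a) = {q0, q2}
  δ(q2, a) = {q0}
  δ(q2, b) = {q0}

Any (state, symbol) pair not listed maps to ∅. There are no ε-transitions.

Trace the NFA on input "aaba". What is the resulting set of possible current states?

∅

Start in {q0}.
Read 'a': q0→∅; now ∅.
The set is empty and remains empty for the remaining 3 symbols.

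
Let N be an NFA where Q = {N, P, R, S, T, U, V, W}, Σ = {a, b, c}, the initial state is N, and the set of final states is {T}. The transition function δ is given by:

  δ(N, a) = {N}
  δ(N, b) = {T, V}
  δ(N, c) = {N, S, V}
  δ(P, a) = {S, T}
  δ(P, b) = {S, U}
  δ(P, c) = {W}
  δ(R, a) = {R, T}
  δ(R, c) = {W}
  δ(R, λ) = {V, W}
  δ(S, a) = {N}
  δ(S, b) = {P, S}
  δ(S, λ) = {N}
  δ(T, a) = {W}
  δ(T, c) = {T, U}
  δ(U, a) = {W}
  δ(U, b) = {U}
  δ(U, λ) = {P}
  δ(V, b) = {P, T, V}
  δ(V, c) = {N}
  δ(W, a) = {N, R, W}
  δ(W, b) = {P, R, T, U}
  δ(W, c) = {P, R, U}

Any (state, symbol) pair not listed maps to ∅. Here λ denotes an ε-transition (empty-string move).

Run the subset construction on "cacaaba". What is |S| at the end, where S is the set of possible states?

Start in {N}.
Read 'c': N→{N, S, V}; now {N, S, V}.
Read 'a': N→{N}, S→{N}, V→∅; now {N}.
Read 'c': N→{N, S, V}; now {N, S, V}.
Read 'a': N→{N}, S→{N}, V→∅; now {N}.
Read 'a': N→{N}; now {N}.
Read 'b': N→{T, V}; now {T, V}.
Read 'a': T→{W}, V→∅; now {W}.
That set has 1 state.

1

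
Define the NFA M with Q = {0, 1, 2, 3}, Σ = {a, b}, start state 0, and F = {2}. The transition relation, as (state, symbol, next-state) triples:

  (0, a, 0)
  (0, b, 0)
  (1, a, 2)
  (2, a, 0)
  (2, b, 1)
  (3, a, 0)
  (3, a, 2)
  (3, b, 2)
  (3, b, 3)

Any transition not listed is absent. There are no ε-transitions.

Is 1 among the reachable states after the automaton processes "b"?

No

Start in {0}.
Read 'b': {0} → {0}.
State 1 is not in {0}.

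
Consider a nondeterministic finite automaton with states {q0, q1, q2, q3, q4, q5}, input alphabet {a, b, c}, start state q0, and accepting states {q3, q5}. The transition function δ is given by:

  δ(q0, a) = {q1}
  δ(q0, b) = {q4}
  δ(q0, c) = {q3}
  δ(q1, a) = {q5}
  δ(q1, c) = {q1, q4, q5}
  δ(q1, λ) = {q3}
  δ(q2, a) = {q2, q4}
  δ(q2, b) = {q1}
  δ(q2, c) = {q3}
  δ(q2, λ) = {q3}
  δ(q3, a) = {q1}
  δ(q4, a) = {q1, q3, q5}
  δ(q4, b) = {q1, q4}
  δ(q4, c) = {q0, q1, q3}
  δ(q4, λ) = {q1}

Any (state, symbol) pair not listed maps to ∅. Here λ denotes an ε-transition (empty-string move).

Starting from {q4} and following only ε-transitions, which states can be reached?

{q1, q3, q4}

Begin with {q4}.
ε-move q4 → q1; add q1.
ε-move q1 → q3; add q3.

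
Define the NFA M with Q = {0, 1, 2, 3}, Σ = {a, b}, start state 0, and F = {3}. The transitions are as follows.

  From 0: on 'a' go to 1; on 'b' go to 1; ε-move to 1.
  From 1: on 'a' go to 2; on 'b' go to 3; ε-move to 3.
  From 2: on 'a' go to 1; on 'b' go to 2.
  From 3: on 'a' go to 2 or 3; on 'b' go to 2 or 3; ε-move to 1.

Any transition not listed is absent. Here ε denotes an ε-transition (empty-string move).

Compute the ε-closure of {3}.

{1, 3}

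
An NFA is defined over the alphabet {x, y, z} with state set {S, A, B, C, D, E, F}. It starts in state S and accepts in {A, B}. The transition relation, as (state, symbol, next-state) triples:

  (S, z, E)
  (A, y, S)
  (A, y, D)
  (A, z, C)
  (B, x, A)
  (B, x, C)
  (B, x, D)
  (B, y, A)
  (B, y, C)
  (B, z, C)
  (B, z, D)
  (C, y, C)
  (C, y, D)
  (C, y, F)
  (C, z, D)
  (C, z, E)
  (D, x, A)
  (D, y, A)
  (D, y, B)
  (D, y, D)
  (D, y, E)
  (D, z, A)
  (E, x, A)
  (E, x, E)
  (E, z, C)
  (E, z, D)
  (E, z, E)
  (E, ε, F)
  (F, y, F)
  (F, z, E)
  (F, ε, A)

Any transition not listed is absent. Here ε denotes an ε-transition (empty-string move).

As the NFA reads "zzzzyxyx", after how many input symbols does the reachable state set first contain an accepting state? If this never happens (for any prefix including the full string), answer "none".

1

Start in {S}.
Read 'z': {S} → {A, E, F}.
None of the earlier sets intersect F, but {A, E, F} does.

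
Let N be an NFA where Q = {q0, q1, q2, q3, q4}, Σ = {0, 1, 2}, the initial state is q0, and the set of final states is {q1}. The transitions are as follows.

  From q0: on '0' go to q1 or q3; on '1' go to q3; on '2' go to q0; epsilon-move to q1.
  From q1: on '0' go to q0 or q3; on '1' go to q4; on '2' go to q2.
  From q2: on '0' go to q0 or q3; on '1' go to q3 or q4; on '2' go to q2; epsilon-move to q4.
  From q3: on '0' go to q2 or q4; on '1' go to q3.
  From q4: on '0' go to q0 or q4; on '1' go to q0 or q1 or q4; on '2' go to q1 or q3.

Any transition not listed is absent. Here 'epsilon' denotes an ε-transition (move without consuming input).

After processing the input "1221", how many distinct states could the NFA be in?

Start: ε-closure({q0}) = {q0, q1}.
Read '1': q0→{q3}, q1→{q4}; now {q3, q4}.
Read '2': q3→∅, q4→{q1, q3}; now {q1, q3}.
Read '2': q1→{q2}, q3→∅; union {q2}; ε-closure = {q2, q4}.
Read '1': q2→{q3, q4}, q4→{q0, q1, q4}; now {q0, q1, q3, q4}.
That set has 4 states.

4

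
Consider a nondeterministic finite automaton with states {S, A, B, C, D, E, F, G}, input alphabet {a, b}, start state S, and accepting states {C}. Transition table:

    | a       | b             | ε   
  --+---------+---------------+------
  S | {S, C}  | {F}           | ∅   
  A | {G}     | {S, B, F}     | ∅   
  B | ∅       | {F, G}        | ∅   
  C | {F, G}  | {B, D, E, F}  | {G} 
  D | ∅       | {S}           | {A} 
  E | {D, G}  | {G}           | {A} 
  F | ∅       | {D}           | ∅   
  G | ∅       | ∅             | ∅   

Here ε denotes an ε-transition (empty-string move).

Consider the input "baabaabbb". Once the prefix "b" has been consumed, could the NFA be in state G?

No

Start in {S}.
Read 'b': S→{F}; now {F}.
State G is not in {F}.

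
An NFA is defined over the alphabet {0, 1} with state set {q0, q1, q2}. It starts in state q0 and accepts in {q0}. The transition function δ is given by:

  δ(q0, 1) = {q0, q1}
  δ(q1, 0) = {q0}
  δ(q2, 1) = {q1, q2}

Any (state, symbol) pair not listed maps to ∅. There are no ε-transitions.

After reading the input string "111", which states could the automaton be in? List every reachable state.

{q0, q1}

Start in {q0}.
Read '1': {q0} → {q0, q1}.
Read '1': {q0, q1} → {q0, q1}.
Read '1': {q0, q1} → {q0, q1}.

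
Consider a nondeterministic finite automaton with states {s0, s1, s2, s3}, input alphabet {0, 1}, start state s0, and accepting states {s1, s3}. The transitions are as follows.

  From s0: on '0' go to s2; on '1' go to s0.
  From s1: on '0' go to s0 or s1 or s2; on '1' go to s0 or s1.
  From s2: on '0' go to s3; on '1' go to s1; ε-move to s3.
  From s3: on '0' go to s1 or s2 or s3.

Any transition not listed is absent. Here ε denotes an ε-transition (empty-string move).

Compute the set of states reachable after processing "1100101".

Start in {s0}.
Read '1': s0→{s0}; now {s0}.
Read '1': s0→{s0}; now {s0}.
Read '0': s0→{s2}; union {s2}; ε-closure = {s2, s3}.
Read '0': s2→{s3}, s3→{s1, s2, s3}; now {s1, s2, s3}.
Read '1': s1→{s0, s1}, s2→{s1}, s3→∅; now {s0, s1}.
Read '0': s0→{s2}, s1→{s0, s1, s2}; union {s0, s1, s2}; ε-closure = {s0, s1, s2, s3}.
Read '1': s0→{s0}, s1→{s0, s1}, s2→{s1}, s3→∅; now {s0, s1}.

{s0, s1}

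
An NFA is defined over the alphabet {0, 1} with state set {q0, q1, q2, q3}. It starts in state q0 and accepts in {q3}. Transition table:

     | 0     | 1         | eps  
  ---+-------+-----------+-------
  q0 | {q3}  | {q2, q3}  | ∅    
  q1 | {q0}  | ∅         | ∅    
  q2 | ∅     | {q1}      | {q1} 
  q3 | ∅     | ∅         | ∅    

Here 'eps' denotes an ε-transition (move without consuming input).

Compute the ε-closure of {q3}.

Begin with {q3}.
No ε-moves leave this set, so the closure equals the set itself.

{q3}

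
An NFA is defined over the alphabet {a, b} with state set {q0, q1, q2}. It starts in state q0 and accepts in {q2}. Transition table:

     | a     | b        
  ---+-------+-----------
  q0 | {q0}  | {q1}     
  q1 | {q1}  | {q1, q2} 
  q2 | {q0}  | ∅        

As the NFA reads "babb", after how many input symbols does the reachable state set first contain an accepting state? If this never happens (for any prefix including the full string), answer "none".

3

Start in {q0}.
Read 'b': q0→{q1}; now {q1}.
Read 'a': q1→{q1}; now {q1}.
Read 'b': q1→{q1, q2}; now {q1, q2}.
None of the earlier sets intersect F, but {q1, q2} does.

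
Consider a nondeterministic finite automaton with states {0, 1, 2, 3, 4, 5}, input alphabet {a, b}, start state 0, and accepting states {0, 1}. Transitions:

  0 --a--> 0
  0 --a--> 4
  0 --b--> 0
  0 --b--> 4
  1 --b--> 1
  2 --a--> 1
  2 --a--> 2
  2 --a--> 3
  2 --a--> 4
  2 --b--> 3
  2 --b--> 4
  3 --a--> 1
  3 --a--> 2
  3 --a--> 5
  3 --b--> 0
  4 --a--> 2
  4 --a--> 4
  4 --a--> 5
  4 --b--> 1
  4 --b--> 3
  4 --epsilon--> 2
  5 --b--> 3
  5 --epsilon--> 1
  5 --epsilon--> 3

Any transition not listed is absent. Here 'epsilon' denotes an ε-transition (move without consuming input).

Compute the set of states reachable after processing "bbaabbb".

Start in {0}.
Read 'b': 0→{0, 4}; union {0, 4}; ε-closure = {0, 2, 4}.
Read 'b': 0→{0, 4}, 2→{3, 4}, 4→{1, 3}; union {0, 1, 3, 4}; ε-closure = {0, 1, 2, 3, 4}.
Read 'a': 0→{0, 4}, 1→∅, 2→{1, 2, 3, 4}, 3→{1, 2, 5}, 4→{2, 4, 5}; now {0, 1, 2, 3, 4, 5}.
Read 'a': 0→{0, 4}, 1→∅, 2→{1, 2, 3, 4}, 3→{1, 2, 5}, 4→{2, 4, 5}, 5→∅; now {0, 1, 2, 3, 4, 5}.
Read 'b': 0→{0, 4}, 1→{1}, 2→{3, 4}, 3→{0}, 4→{1, 3}, 5→{3}; union {0, 1, 3, 4}; ε-closure = {0, 1, 2, 3, 4}.
Read 'b': 0→{0, 4}, 1→{1}, 2→{3, 4}, 3→{0}, 4→{1, 3}; union {0, 1, 3, 4}; ε-closure = {0, 1, 2, 3, 4}.
Read 'b': 0→{0, 4}, 1→{1}, 2→{3, 4}, 3→{0}, 4→{1, 3}; union {0, 1, 3, 4}; ε-closure = {0, 1, 2, 3, 4}.

{0, 1, 2, 3, 4}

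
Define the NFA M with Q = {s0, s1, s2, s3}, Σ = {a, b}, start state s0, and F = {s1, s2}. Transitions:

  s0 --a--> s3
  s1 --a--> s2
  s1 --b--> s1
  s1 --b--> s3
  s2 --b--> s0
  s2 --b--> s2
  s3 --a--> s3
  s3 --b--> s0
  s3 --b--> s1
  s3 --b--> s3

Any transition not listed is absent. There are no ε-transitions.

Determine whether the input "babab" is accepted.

No

Start in {s0}.
Read 'b': {s0} → ∅.
The set is empty and remains empty for the remaining 4 symbols.
The final set ∅ contains no accepting state.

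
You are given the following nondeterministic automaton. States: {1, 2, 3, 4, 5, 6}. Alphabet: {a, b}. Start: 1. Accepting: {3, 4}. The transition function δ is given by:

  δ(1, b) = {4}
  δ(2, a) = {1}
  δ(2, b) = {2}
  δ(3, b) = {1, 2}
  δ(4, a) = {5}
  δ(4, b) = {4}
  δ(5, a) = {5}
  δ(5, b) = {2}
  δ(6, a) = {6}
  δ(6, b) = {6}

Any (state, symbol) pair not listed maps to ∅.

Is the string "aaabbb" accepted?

No

Start in {1}.
Read 'a': {1} → ∅.
The set is empty and remains empty for the remaining 5 symbols.
The final set ∅ contains no accepting state.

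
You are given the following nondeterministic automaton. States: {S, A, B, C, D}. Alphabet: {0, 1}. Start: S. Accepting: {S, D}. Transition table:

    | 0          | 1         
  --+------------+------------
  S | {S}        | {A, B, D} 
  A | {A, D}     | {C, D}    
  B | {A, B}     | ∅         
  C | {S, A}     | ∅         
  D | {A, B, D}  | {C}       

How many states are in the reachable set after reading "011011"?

Start in {S}.
Read '0': {S} → {S}.
Read '1': {S} → {A, B, D}.
Read '1': {A, B, D} → {C, D}.
Read '0': {C, D} → {S, A, B, D}.
Read '1': {S, A, B, D} → {A, B, C, D}.
Read '1': {A, B, C, D} → {C, D}.
That set has 2 states.

2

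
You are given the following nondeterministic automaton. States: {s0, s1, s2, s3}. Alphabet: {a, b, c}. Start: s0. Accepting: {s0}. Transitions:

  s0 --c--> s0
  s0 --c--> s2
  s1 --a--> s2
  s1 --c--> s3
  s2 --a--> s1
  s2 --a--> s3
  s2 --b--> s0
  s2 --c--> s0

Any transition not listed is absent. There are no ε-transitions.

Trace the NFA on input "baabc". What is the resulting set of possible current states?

∅

Start in {s0}.
Read 'b': s0→∅; now ∅.
The set is empty and remains empty for the remaining 4 symbols.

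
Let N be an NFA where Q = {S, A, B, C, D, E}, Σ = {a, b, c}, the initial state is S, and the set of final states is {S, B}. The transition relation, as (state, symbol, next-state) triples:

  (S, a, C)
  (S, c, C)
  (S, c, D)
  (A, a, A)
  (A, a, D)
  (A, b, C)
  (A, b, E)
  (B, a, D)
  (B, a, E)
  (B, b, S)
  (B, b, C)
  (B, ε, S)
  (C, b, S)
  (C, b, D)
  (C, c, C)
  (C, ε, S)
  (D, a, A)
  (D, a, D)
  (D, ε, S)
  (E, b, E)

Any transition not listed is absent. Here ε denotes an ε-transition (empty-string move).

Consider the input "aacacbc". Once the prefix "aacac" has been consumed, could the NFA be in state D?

Yes

Start in {S}.
Read 'a': S→{C}; union {C}; ε-closure = {S, C}.
Read 'a': S→{C}, C→∅; union {C}; ε-closure = {S, C}.
Read 'c': S→{C, D}, C→{C}; union {C, D}; ε-closure = {S, C, D}.
Read 'a': S→{C}, C→∅, D→{A, D}; union {A, C, D}; ε-closure = {S, A, C, D}.
Read 'c': S→{C, D}, A→∅, C→{C}, D→∅; union {C, D}; ε-closure = {S, C, D}.
State D is in {S, C, D}.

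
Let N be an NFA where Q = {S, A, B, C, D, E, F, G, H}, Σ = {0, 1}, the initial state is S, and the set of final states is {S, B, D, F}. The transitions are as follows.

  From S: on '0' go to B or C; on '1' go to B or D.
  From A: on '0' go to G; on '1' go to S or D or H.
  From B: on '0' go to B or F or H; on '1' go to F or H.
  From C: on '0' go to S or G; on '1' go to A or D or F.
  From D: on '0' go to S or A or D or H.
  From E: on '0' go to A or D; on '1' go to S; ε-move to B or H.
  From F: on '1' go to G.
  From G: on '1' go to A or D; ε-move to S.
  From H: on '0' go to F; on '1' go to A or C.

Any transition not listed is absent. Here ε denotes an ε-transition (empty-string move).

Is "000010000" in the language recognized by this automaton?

Yes

Start in {S}.
Read '0': S→{B, C}; now {B, C}.
Read '0': B→{B, F, H}, C→{S, G}; now {S, B, F, G, H}.
Read '0': S→{B, C}, B→{B, F, H}, F→∅, G→∅, H→{F}; now {B, C, F, H}.
Read '0': B→{B, F, H}, C→{S, G}, F→∅, H→{F}; now {S, B, F, G, H}.
Read '1': S→{B, D}, B→{F, H}, F→{G}, G→{A, D}, H→{A, C}; union {A, B, C, D, F, G, H}; ε-closure = {S, A, B, C, D, F, G, H}.
Read '0': S→{B, C}, A→{G}, B→{B, F, H}, C→{S, G}, D→{S, A, D, H}, F→∅, G→∅, H→{F}; now {S, A, B, C, D, F, G, H}.
Read '0': S→{B, C}, A→{G}, B→{B, F, H}, C→{S, G}, D→{S, A, D, H}, F→∅, G→∅, H→{F}; now {S, A, B, C, D, F, G, H}.
Read '0': S→{B, C}, A→{G}, B→{B, F, H}, C→{S, G}, D→{S, A, D, H}, F→∅, G→∅, H→{F}; now {S, A, B, C, D, F, G, H}.
Read '0': S→{B, C}, A→{G}, B→{B, F, H}, C→{S, G}, D→{S, A, D, H}, F→∅, G→∅, H→{F}; now {S, A, B, C, D, F, G, H}.
The final set {S, A, B, C, D, F, G, H} contains the accepting states S, B, D, F.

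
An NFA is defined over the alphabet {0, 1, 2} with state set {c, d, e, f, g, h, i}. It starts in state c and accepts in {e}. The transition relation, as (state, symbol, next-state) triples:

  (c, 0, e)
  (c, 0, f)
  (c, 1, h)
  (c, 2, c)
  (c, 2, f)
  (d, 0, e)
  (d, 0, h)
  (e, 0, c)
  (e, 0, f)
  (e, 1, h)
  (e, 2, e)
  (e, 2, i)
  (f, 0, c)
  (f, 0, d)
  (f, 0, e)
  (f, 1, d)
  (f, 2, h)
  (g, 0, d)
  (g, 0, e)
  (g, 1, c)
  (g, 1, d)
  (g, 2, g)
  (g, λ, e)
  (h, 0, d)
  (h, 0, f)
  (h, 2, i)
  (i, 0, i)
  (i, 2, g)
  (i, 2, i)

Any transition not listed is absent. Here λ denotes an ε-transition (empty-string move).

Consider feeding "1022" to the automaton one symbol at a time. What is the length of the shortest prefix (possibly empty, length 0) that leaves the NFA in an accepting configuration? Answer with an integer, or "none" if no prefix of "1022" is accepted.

Start in {c}.
Read '1': {c} → {h}.
Read '0': {h} → {d, f}.
Read '2': {d, f} → {h}.
Read '2': {h} → {i}.
No reachable set along the way intersects F.

none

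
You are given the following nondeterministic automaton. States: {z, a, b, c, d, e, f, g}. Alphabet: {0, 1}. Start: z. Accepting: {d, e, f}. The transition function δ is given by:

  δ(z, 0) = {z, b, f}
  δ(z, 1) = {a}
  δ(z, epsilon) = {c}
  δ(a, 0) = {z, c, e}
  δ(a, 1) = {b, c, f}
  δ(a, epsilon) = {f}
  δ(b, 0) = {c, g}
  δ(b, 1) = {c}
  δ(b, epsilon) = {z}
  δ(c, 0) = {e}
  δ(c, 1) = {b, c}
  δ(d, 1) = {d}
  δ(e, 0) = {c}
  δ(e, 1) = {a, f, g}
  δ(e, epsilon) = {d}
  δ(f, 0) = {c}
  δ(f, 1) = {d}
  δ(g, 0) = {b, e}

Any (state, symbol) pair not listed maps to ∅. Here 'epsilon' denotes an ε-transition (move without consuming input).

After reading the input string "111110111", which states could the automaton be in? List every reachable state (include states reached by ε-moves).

{z, a, b, c, d, f}

Start: ε-closure({z}) = {z, c}.
Read '1': {z, c} → {z, a, b, c, f}.
Read '1': {z, a, b, c, f} → {z, a, b, c, d, f}.
Read '1': {z, a, b, c, d, f} → {z, a, b, c, d, f}.
Read '1': {z, a, b, c, d, f} → {z, a, b, c, d, f}.
Read '1': {z, a, b, c, d, f} → {z, a, b, c, d, f}.
Read '0': {z, a, b, c, d, f} → {z, b, c, d, e, f, g}.
Read '1': {z, b, c, d, e, f, g} → {z, a, b, c, d, f, g}.
Read '1': {z, a, b, c, d, f, g} → {z, a, b, c, d, f}.
Read '1': {z, a, b, c, d, f} → {z, a, b, c, d, f}.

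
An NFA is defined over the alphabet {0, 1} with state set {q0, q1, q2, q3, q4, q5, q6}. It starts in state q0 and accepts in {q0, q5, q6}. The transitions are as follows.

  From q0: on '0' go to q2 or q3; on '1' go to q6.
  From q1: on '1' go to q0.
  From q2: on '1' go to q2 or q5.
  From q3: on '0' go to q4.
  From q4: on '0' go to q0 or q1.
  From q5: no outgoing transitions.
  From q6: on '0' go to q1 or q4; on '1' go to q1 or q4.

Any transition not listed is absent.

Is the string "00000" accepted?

Start in {q0}.
Read '0': q0→{q2, q3}; now {q2, q3}.
Read '0': q2→∅, q3→{q4}; now {q4}.
Read '0': q4→{q0, q1}; now {q0, q1}.
Read '0': q0→{q2, q3}, q1→∅; now {q2, q3}.
Read '0': q2→∅, q3→{q4}; now {q4}.
The final set {q4} contains no accepting state.

No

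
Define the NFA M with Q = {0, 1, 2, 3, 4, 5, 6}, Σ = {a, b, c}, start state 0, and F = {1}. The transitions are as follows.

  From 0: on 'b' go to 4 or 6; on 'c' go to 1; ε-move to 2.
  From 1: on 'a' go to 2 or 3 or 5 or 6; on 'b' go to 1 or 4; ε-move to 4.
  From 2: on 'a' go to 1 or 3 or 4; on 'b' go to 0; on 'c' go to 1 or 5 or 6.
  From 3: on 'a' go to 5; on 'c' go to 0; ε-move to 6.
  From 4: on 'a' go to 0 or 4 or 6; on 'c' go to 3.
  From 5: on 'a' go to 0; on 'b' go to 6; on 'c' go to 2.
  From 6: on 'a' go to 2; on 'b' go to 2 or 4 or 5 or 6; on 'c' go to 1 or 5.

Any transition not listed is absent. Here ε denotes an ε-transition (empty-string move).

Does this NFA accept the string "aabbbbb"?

No

Start: ε-closure({0}) = {0, 2}.
Read 'a': 0→∅, 2→{1, 3, 4}; union {1, 3, 4}; ε-closure = {1, 3, 4, 6}.
Read 'a': 1→{2, 3, 5, 6}, 3→{5}, 4→{0, 4, 6}, 6→{2}; now {0, 2, 3, 4, 5, 6}.
Read 'b': 0→{4, 6}, 2→{0}, 3→∅, 4→∅, 5→{6}, 6→{2, 4, 5, 6}; now {0, 2, 4, 5, 6}.
Read 'b': 0→{4, 6}, 2→{0}, 4→∅, 5→{6}, 6→{2, 4, 5, 6}; now {0, 2, 4, 5, 6}.
Read 'b': 0→{4, 6}, 2→{0}, 4→∅, 5→{6}, 6→{2, 4, 5, 6}; now {0, 2, 4, 5, 6}.
Read 'b': 0→{4, 6}, 2→{0}, 4→∅, 5→{6}, 6→{2, 4, 5, 6}; now {0, 2, 4, 5, 6}.
Read 'b': 0→{4, 6}, 2→{0}, 4→∅, 5→{6}, 6→{2, 4, 5, 6}; now {0, 2, 4, 5, 6}.
The final set {0, 2, 4, 5, 6} contains no accepting state.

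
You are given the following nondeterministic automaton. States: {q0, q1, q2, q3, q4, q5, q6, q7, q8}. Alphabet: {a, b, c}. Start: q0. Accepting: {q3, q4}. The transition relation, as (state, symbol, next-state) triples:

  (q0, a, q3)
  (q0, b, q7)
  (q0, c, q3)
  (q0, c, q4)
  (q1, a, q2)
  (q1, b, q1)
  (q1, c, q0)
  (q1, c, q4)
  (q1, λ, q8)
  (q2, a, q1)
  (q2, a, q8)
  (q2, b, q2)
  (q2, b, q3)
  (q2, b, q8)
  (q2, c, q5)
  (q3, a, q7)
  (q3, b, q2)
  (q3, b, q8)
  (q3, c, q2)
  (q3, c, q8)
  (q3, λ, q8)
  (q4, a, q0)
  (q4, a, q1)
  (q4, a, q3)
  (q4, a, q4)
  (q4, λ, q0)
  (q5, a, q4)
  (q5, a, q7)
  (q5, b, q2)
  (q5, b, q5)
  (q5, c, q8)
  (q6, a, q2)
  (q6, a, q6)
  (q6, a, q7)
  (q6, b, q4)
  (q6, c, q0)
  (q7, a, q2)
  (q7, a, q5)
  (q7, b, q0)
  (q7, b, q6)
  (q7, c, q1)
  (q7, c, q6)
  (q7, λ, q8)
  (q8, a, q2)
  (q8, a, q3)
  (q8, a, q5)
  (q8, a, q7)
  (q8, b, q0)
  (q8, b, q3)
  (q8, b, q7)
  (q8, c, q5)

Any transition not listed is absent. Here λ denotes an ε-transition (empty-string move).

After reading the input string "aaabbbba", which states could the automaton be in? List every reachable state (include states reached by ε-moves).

Start in {q0}.
Read 'a': q0→{q3}; union {q3}; ε-closure = {q3, q8}.
Read 'a': q3→{q7}, q8→{q2, q3, q5, q7}; union {q2, q3, q5, q7}; ε-closure = {q2, q3, q5, q7, q8}.
Read 'a': q2→{q1, q8}, q3→{q7}, q5→{q4, q7}, q7→{q2, q5}, q8→{q2, q3, q5, q7}; union {q1, q2, q3, q4, q5, q7, q8}; ε-closure = {q0, q1, q2, q3, q4, q5, q7, q8}.
Read 'b': q0→{q7}, q1→{q1}, q2→{q2, q3, q8}, q3→{q2, q8}, q4→∅, q5→{q2, q5}, q7→{q0, q6}, q8→{q0, q3, q7}; now {q0, q1, q2, q3, q5, q6, q7, q8}.
Read 'b': q0→{q7}, q1→{q1}, q2→{q2, q3, q8}, q3→{q2, q8}, q5→{q2, q5}, q6→{q4}, q7→{q0, q6}, q8→{q0, q3, q7}; now {q0, q1, q2, q3, q4, q5, q6, q7, q8}.
Read 'b': q0→{q7}, q1→{q1}, q2→{q2, q3, q8}, q3→{q2, q8}, q4→∅, q5→{q2, q5}, q6→{q4}, q7→{q0, q6}, q8→{q0, q3, q7}; now {q0, q1, q2, q3, q4, q5, q6, q7, q8}.
Read 'b': q0→{q7}, q1→{q1}, q2→{q2, q3, q8}, q3→{q2, q8}, q4→∅, q5→{q2, q5}, q6→{q4}, q7→{q0, q6}, q8→{q0, q3, q7}; now {q0, q1, q2, q3, q4, q5, q6, q7, q8}.
Read 'a': q0→{q3}, q1→{q2}, q2→{q1, q8}, q3→{q7}, q4→{q0, q1, q3, q4}, q5→{q4, q7}, q6→{q2, q6, q7}, q7→{q2, q5}, q8→{q2, q3, q5, q7}; now {q0, q1, q2, q3, q4, q5, q6, q7, q8}.

{q0, q1, q2, q3, q4, q5, q6, q7, q8}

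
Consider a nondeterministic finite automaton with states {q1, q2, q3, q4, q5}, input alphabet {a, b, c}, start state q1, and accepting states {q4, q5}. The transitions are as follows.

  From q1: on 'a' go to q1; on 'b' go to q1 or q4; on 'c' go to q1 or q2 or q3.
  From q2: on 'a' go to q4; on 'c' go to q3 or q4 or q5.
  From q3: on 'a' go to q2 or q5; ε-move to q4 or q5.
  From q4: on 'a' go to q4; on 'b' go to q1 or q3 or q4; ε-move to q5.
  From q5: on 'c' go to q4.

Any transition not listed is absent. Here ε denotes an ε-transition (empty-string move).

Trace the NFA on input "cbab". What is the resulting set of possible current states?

Start in {q1}.
Read 'c': {q1} → {q1, q2, q3, q4, q5}.
Read 'b': {q1, q2, q3, q4, q5} → {q1, q3, q4, q5}.
Read 'a': {q1, q3, q4, q5} → {q1, q2, q4, q5}.
Read 'b': {q1, q2, q4, q5} → {q1, q3, q4, q5}.

{q1, q3, q4, q5}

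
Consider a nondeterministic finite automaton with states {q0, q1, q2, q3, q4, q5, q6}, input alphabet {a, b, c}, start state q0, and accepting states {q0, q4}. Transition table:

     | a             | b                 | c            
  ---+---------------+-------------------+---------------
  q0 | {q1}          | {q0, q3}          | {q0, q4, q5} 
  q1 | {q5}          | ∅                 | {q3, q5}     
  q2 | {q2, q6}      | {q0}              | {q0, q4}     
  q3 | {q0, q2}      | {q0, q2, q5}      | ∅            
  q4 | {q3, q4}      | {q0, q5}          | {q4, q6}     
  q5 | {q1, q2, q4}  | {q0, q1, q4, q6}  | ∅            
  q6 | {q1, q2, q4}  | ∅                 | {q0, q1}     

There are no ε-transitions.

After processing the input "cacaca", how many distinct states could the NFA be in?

5

Start in {q0}.
Read 'c': q0→{q0, q4, q5}; now {q0, q4, q5}.
Read 'a': q0→{q1}, q4→{q3, q4}, q5→{q1, q2, q4}; now {q1, q2, q3, q4}.
Read 'c': q1→{q3, q5}, q2→{q0, q4}, q3→∅, q4→{q4, q6}; now {q0, q3, q4, q5, q6}.
Read 'a': q0→{q1}, q3→{q0, q2}, q4→{q3, q4}, q5→{q1, q2, q4}, q6→{q1, q2, q4}; now {q0, q1, q2, q3, q4}.
Read 'c': q0→{q0, q4, q5}, q1→{q3, q5}, q2→{q0, q4}, q3→∅, q4→{q4, q6}; now {q0, q3, q4, q5, q6}.
Read 'a': q0→{q1}, q3→{q0, q2}, q4→{q3, q4}, q5→{q1, q2, q4}, q6→{q1, q2, q4}; now {q0, q1, q2, q3, q4}.
That set has 5 states.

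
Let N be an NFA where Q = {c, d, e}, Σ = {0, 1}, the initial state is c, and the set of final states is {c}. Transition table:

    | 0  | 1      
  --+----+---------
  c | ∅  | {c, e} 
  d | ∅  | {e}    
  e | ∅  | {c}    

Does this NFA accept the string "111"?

Start in {c}.
Read '1': c→{c, e}; now {c, e}.
Read '1': c→{c, e}, e→{c}; now {c, e}.
Read '1': c→{c, e}, e→{c}; now {c, e}.
The final set {c, e} contains the accepting state c.

Yes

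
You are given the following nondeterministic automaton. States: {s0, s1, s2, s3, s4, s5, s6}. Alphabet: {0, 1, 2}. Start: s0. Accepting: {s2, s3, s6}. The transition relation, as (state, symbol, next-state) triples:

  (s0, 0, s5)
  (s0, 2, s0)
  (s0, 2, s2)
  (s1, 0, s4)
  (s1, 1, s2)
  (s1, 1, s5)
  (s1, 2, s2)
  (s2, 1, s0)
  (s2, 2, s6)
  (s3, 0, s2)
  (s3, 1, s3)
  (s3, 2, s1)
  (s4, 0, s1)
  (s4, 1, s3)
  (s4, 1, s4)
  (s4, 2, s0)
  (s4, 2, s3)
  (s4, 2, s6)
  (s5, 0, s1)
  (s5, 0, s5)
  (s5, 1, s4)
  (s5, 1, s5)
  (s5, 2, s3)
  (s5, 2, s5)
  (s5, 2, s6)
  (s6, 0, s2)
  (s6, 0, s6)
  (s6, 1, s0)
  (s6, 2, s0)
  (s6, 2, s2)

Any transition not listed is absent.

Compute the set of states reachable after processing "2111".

∅

Start in {s0}.
Read '2': {s0} → {s0, s2}.
Read '1': {s0, s2} → {s0}.
Read '1': {s0} → ∅.
The set is empty and remains empty for the remaining 1 symbol.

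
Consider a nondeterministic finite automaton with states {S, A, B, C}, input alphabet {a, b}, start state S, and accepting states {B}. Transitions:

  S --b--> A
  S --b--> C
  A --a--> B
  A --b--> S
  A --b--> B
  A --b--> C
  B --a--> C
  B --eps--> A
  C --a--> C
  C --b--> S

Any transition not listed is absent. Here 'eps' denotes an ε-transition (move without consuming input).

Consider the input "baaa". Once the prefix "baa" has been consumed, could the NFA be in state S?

No

Start in {S}.
Read 'b': S→{A, C}; now {A, C}.
Read 'a': A→{B}, C→{C}; union {B, C}; ε-closure = {A, B, C}.
Read 'a': A→{B}, B→{C}, C→{C}; union {B, C}; ε-closure = {A, B, C}.
State S is not in {A, B, C}.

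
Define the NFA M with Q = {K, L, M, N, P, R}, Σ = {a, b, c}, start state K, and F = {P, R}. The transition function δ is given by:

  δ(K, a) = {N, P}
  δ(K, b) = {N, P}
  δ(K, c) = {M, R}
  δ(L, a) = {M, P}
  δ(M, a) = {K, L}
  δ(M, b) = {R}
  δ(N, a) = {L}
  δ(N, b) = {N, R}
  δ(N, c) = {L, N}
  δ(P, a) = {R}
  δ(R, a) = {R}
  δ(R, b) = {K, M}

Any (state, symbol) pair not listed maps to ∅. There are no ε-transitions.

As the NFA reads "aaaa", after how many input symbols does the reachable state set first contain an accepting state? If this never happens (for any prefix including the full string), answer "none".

Start in {K}.
Read 'a': K→{N, P}; now {N, P}.
None of the earlier sets intersect F, but {N, P} does.

1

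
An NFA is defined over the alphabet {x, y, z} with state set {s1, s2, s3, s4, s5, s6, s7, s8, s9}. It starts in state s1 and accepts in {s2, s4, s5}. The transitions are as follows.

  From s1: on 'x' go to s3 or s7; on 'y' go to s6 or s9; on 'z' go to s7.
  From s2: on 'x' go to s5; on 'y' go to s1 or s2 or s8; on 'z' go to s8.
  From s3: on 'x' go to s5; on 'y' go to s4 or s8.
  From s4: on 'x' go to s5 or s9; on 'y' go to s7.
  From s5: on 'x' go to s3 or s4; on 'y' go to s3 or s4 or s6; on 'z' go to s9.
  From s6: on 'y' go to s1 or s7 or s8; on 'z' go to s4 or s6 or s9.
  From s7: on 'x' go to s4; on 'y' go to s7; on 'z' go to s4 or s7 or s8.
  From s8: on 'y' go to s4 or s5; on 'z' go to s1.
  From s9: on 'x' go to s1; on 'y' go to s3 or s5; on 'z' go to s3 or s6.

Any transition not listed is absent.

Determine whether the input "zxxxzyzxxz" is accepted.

Start in {s1}.
Read 'z': s1→{s7}; now {s7}.
Read 'x': s7→{s4}; now {s4}.
Read 'x': s4→{s5, s9}; now {s5, s9}.
Read 'x': s5→{s3, s4}, s9→{s1}; now {s1, s3, s4}.
Read 'z': s1→{s7}, s3→∅, s4→∅; now {s7}.
Read 'y': s7→{s7}; now {s7}.
Read 'z': s7→{s4, s7, s8}; now {s4, s7, s8}.
Read 'x': s4→{s5, s9}, s7→{s4}, s8→∅; now {s4, s5, s9}.
Read 'x': s4→{s5, s9}, s5→{s3, s4}, s9→{s1}; now {s1, s3, s4, s5, s9}.
Read 'z': s1→{s7}, s3→∅, s4→∅, s5→{s9}, s9→{s3, s6}; now {s3, s6, s7, s9}.
The final set {s3, s6, s7, s9} contains no accepting state.

No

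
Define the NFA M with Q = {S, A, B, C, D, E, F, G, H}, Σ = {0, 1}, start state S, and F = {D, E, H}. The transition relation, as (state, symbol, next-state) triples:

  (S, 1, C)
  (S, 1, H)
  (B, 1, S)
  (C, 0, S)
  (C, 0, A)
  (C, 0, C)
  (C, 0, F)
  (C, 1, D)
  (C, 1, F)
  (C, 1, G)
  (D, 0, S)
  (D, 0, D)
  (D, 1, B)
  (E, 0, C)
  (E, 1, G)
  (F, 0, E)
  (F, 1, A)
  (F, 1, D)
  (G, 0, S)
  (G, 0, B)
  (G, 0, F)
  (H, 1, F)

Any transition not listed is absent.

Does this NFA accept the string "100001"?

Yes

Start in {S}.
Read '1': S→{C, H}; now {C, H}.
Read '0': C→{S, A, C, F}, H→∅; now {S, A, C, F}.
Read '0': S→∅, A→∅, C→{S, A, C, F}, F→{E}; now {S, A, C, E, F}.
Read '0': S→∅, A→∅, C→{S, A, C, F}, E→{C}, F→{E}; now {S, A, C, E, F}.
Read '0': S→∅, A→∅, C→{S, A, C, F}, E→{C}, F→{E}; now {S, A, C, E, F}.
Read '1': S→{C, H}, A→∅, C→{D, F, G}, E→{G}, F→{A, D}; now {A, C, D, F, G, H}.
The final set {A, C, D, F, G, H} contains the accepting states D, H.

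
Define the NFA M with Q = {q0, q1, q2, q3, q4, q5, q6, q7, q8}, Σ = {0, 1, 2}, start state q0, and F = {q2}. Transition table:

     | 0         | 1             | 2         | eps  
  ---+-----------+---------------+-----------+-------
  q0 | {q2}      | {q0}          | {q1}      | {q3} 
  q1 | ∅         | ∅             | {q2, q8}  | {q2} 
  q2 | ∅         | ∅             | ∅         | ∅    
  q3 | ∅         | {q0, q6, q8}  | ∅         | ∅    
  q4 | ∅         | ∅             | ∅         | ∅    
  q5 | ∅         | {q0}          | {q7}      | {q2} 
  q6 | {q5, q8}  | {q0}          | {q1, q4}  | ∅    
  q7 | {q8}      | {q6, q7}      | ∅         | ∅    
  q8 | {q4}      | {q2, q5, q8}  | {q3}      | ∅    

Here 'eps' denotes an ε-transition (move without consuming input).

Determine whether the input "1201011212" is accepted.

No

Start: ε-closure({q0}) = {q0, q3}.
Read '1': q0→{q0}, q3→{q0, q6, q8}; union {q0, q6, q8}; ε-closure = {q0, q3, q6, q8}.
Read '2': q0→{q1}, q3→∅, q6→{q1, q4}, q8→{q3}; union {q1, q3, q4}; ε-closure = {q1, q2, q3, q4}.
Read '0': q1→∅, q2→∅, q3→∅, q4→∅; now ∅.
The set is empty and remains empty for the remaining 7 symbols.
The final set ∅ contains no accepting state.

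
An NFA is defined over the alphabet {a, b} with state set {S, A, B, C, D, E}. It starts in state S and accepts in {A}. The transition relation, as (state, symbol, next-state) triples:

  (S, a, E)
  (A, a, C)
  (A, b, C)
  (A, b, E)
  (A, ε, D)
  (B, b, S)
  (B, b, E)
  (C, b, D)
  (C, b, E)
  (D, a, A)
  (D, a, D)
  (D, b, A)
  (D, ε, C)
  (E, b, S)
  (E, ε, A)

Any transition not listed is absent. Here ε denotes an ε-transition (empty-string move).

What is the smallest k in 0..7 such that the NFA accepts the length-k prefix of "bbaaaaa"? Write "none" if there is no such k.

none

Start in {S}.
Read 'b': {S} → ∅.
The set is empty and remains empty for the remaining 6 symbols.
No reachable set along the way intersects F.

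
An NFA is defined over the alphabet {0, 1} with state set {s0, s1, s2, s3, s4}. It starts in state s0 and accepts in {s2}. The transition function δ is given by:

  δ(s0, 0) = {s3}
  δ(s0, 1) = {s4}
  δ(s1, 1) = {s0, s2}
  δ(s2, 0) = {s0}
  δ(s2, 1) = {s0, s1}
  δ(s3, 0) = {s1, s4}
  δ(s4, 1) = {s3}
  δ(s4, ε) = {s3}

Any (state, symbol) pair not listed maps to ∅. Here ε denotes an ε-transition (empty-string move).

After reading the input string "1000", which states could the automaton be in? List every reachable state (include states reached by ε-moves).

{s1, s3, s4}

Start in {s0}.
Read '1': {s0} → {s3, s4}.
Read '0': {s3, s4} → {s1, s3, s4}.
Read '0': {s1, s3, s4} → {s1, s3, s4}.
Read '0': {s1, s3, s4} → {s1, s3, s4}.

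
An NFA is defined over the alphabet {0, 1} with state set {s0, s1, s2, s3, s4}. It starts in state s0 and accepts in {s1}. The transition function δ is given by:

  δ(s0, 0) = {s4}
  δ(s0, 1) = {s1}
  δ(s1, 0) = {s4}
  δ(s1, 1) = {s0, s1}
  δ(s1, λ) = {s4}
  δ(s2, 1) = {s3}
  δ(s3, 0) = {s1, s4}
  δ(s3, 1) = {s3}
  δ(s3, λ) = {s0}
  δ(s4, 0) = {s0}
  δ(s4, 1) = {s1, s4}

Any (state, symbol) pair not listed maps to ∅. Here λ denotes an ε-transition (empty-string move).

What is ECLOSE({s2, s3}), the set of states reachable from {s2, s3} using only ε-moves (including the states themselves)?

{s0, s2, s3}

Begin with {s2, s3}.
ε-move s3 → s0; add s0.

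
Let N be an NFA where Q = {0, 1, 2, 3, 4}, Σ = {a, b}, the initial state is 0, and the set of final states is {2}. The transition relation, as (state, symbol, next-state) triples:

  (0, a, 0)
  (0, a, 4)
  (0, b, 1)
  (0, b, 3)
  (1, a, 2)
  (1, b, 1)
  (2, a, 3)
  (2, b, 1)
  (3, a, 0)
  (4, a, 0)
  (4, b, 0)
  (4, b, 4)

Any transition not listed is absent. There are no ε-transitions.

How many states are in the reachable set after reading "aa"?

2

Start in {0}.
Read 'a': {0} → {0, 4}.
Read 'a': {0, 4} → {0, 4}.
That set has 2 states.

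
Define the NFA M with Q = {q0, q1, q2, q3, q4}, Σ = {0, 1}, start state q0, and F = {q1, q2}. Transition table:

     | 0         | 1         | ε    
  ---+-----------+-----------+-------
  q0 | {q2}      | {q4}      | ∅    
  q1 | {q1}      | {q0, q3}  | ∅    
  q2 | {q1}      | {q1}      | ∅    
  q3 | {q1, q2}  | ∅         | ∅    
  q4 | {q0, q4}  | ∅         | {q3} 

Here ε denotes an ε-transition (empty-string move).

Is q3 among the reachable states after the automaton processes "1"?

Yes

Start in {q0}.
Read '1': {q0} → {q3, q4}.
State q3 is in {q3, q4}.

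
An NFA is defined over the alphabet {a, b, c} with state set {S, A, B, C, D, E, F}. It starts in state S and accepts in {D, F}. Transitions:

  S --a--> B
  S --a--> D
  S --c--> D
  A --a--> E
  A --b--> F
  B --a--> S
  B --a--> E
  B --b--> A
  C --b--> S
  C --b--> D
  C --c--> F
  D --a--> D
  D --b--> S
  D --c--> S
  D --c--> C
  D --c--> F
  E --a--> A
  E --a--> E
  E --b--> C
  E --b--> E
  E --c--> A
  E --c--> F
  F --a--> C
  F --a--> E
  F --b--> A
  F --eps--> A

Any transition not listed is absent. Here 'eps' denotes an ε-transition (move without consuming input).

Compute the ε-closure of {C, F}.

{A, C, F}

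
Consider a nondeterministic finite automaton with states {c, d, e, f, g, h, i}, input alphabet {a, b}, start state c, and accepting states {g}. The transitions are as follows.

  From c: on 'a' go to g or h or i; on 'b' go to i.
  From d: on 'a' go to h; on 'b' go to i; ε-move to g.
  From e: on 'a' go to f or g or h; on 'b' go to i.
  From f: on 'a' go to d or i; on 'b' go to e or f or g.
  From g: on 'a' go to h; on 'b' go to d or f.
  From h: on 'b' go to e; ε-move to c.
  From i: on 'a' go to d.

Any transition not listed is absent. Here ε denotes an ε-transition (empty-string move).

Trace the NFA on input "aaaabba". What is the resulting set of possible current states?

{c, d, f, g, h, i}

Start in {c}.
Read 'a': c→{g, h, i}; union {g, h, i}; ε-closure = {c, g, h, i}.
Read 'a': c→{g, h, i}, g→{h}, h→∅, i→{d}; union {d, g, h, i}; ε-closure = {c, d, g, h, i}.
Read 'a': c→{g, h, i}, d→{h}, g→{h}, h→∅, i→{d}; union {d, g, h, i}; ε-closure = {c, d, g, h, i}.
Read 'a': c→{g, h, i}, d→{h}, g→{h}, h→∅, i→{d}; union {d, g, h, i}; ε-closure = {c, d, g, h, i}.
Read 'b': c→{i}, d→{i}, g→{d, f}, h→{e}, i→∅; union {d, e, f, i}; ε-closure = {d, e, f, g, i}.
Read 'b': d→{i}, e→{i}, f→{e, f, g}, g→{d, f}, i→∅; now {d, e, f, g, i}.
Read 'a': d→{h}, e→{f, g, h}, f→{d, i}, g→{h}, i→{d}; union {d, f, g, h, i}; ε-closure = {c, d, f, g, h, i}.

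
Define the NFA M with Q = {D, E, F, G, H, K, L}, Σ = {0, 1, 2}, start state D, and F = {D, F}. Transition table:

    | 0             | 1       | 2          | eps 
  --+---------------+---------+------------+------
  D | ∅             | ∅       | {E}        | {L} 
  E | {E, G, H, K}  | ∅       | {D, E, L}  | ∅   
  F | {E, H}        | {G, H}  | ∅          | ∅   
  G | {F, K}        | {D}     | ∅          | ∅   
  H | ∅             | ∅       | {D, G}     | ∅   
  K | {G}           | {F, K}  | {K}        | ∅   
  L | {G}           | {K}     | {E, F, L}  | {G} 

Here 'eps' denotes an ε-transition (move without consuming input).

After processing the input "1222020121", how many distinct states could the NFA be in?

6

Start: ε-closure({D}) = {D, G, L}.
Read '1': D→∅, G→{D}, L→{K}; union {D, K}; ε-closure = {D, G, K, L}.
Read '2': D→{E}, G→∅, K→{K}, L→{E, F, L}; union {E, F, K, L}; ε-closure = {E, F, G, K, L}.
Read '2': E→{D, E, L}, F→∅, G→∅, K→{K}, L→{E, F, L}; union {D, E, F, K, L}; ε-closure = {D, E, F, G, K, L}.
Read '2': D→{E}, E→{D, E, L}, F→∅, G→∅, K→{K}, L→{E, F, L}; union {D, E, F, K, L}; ε-closure = {D, E, F, G, K, L}.
Read '0': D→∅, E→{E, G, H, K}, F→{E, H}, G→{F, K}, K→{G}, L→{G}; now {E, F, G, H, K}.
Read '2': E→{D, E, L}, F→∅, G→∅, H→{D, G}, K→{K}; now {D, E, G, K, L}.
Read '0': D→∅, E→{E, G, H, K}, G→{F, K}, K→{G}, L→{G}; now {E, F, G, H, K}.
Read '1': E→∅, F→{G, H}, G→{D}, H→∅, K→{F, K}; union {D, F, G, H, K}; ε-closure = {D, F, G, H, K, L}.
Read '2': D→{E}, F→∅, G→∅, H→{D, G}, K→{K}, L→{E, F, L}; now {D, E, F, G, K, L}.
Read '1': D→∅, E→∅, F→{G, H}, G→{D}, K→{F, K}, L→{K}; union {D, F, G, H, K}; ε-closure = {D, F, G, H, K, L}.
That set has 6 states.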